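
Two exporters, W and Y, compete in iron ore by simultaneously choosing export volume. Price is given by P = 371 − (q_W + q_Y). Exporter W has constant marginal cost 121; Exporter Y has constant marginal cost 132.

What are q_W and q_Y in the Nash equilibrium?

Exporter W's profit: π = q_W(371 − (q_W + q_Y)) − 121q_W.
∂π/∂q_W = 250 − 2q_W − q_Y = 0, so q_W = 125 − 0.5q_Y.
By the same steps for Y: q_Y = 119.5 − 0.5q_W.
Substituting the second reaction function into the first: q_W = 125 − 0.5(119.5 − 0.5q_W), which gives 0.75q_W = 65.25 ⇒ q_W = 87.
Then q_Y = 119.5 − 0.5·87 = 76.

87, 76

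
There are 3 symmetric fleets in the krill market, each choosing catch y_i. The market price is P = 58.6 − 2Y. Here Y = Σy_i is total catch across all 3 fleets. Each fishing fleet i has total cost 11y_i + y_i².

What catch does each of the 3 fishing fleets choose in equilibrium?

4.76

A representative fishing fleet's profit is π_i = y_i(58.6 − 2Y) − 11y_i − y_i², with Y = y_i + Σ_{j≠i} y_j.
First-order condition: 47.6 − 6y_i − 2Σ_{j≠i} y_j = 0.
Imposing symmetry (y_j = y for all j) turns Σ_{j≠i} y_j into 2y, so 47.6 = 10y and y = 4.76.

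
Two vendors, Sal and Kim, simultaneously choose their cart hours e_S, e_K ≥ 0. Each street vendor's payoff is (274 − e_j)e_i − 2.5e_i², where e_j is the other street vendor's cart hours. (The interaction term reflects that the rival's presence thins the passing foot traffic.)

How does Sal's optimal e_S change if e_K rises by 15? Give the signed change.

Sal's payoff is (274 − e_K)e_S − 2.5e_S².
∂π/∂e_S = 274 − e_K − 5e_S = 0, so e_S = 54.8 − 0.2e_K.
The reaction-function slope is −0.2, so a 15-unit rise in e_K moves e_S by −0.2 × 15 = −3. Sal's best response falls — the actions are strategic substitutes.

-3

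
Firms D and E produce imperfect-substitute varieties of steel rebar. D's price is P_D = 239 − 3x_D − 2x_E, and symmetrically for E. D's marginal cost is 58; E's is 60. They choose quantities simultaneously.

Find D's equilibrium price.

126.25

Firm D's profit: π = x_D(239 − 3x_D − 2x_E) − 58x_D.
∂π/∂x_D = 181 − 6x_D − 2x_E = 0 ⇒ x_D = 181/6 − (1/3)x_E.
Similarly x_E = 179/6 − (1/3)x_D.
Solving the two reaction functions simultaneously: (1 − (−1/3)(−1/3))x_D = 181/6 − (1/3)·(179/6), so (8/9)x_D = 182/9 and x_D = 22.75.
Then x_E = 179/6 − (1/3)·22.75 = 22.25.
P_D = 239 − 3·22.75 − 2·22.25 = 126.25.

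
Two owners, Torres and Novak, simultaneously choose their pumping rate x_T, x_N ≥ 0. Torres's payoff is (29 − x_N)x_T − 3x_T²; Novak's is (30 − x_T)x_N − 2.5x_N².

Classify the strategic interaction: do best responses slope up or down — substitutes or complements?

strategic substitutes

Expanding Torres's payoff: 29x_T − x_Nx_T − 3x_T².
∂π/∂x_T = 29 − x_N − 6x_T = 0, so x_T = 29/6 − (1/6)x_N.
The best-response slope dx_T/dx_N = −1/6 < 0: the reaction function is downward-sloping, so the choices are strategic substitutes.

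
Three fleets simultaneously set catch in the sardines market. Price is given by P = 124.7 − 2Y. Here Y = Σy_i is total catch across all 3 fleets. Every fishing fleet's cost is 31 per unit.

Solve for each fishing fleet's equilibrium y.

A representative fishing fleet's profit is π_i = y_i(124.7 − 2Y) − 31y_i, with Y = y_i + Σ_{j≠i} y_j.
First-order condition: 93.7 − 4y_i − 2Σ_{j≠i} y_j = 0.
With identical fishing fleets, set every y_j = y: then 93.7 − 4y − 4y = 0, i.e. y = 93.7/8 = 11.7125.

11.7125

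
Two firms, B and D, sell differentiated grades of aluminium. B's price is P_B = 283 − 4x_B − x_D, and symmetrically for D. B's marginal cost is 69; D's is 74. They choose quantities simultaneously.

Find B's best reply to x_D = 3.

26.375

Firm B's profit: π = x_B(283 − 4x_B − x_D) − 69x_B.
∂π/∂x_B = 214 − 8x_B − x_D = 0 ⇒ x_B = 26.75 − 0.125x_D.
At x_D = 3: x_B = 26.75 − 0.125·3 = 26.375.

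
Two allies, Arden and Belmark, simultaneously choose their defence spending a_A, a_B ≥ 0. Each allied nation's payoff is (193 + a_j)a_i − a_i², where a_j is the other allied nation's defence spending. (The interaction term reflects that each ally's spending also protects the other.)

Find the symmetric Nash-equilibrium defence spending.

Arden's payoff is (193 + a_B)a_A − a_A².
∂π/∂a_A = 193 + a_B − 2a_A = 0, so a_A = 96.5 + 0.5a_B.
By symmetry a_B = a_A; substituting into the reaction function, 0.5a_A = 96.5 and a_A = 193.

193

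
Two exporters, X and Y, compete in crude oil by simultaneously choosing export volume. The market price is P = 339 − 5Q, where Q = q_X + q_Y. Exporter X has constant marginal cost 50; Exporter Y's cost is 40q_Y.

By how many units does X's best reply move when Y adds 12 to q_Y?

-6

Exporter X's profit: π = q_X(339 − 5(q_X + q_Y)) − 50q_X.
∂π/∂q_X = 289 − 10q_X − 5q_Y = 0, so q_X = 28.9 − 0.5q_Y.
The reaction-function slope is −0.5, so a 12-unit rise in q_Y moves q_X by −0.5 × 12 = −6. X's best response falls — the actions are strategic substitutes.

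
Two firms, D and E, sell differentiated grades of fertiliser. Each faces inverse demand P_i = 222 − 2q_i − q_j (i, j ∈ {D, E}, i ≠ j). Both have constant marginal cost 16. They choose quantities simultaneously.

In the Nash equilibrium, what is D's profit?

Firm D's profit: π = q_D(222 − 2q_D − q_E) − 16q_D.
∂π/∂q_D = 206 − 4q_D − q_E = 0 ⇒ q_D = 51.5 − 0.25q_E.
The game is symmetric, so in equilibrium q_E = q_D: the reaction function gives 1.25q_D = 51.5, hence q_D = 41.2.
P_D = 222 − 2·41.2 − 41.2 = 98.4.
Profit = (98.4 − 16)·41.2 = 3394.88.

3394.88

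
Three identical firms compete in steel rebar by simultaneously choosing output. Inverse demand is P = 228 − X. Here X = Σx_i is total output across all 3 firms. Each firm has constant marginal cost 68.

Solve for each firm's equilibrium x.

A representative firm's profit is π_i = x_i(228 − X) − 68x_i, with X = x_i + Σ_{j≠i} x_j.
First-order condition: 160 − 2x_i − Σ_{j≠i} x_j = 0.
In a symmetric equilibrium every firm chooses the same x, so Σ_{j≠i} x_j = 2x. The condition becomes 160 − 4x = 0, giving x = 160/4 = 40.

40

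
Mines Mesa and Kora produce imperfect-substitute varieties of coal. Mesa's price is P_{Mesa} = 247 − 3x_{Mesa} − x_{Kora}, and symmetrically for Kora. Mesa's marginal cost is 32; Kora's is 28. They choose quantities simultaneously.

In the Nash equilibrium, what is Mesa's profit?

Mine Mesa's profit: π = x_{Mesa}(247 − 3x_{Mesa} − x_{Kora}) − 32x_{Mesa}.
∂π/∂x_{Mesa} = 215 − 6x_{Mesa} − x_{Kora} = 0 ⇒ x_{Mesa} = 215/6 − (1/6)x_{Kora}.
Similarly x_{Kora} = 36.5 − (1/6)x_{Mesa}.
Plugging x_{Kora} into Mesa's best response: x_{Mesa} = 215/6 − (1/6)(36.5 − (1/6)x_{Mesa}) ⇒ (35/36)x_{Mesa} = 29.75, so x_{Mesa} = 30.6.
Then x_{Kora} = 36.5 − (1/6)·30.6 = 31.4.
P_{Mesa} = 247 − 3·30.6 − 31.4 = 123.8.
Profit = (123.8 − 32)·30.6 = 2809.08.

2809.08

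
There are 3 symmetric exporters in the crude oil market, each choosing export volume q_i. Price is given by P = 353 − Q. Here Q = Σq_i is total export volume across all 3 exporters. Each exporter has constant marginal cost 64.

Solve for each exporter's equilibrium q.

A representative exporter's profit is π_i = q_i(353 − Q) − 64q_i, with Q = q_i + Σ_{j≠i} q_j.
First-order condition: 289 − 2q_i − Σ_{j≠i} q_j = 0.
Imposing symmetry (q_j = q for all j) turns Σ_{j≠i} q_j into 2q, so 289 = 4q and q = 72.25.

72.25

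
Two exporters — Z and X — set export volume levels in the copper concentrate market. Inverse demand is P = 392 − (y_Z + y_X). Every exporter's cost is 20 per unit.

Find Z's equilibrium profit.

Exporter Z's profit: π = y_Z(392 − (y_Z + y_X)) − 20y_Z.
∂π/∂y_Z = 372 − 2y_Z − y_X = 0, so y_Z = 186 − 0.5y_X.
Setting y_Z = y_X in the reaction function: y_Z = 186 − 0.5y_Z, so y_Z = 186 / 1.5 = 124.
Price P = 392 − 248 = 144.
Z's profit: (144 − 20)·124 = 15376.

15376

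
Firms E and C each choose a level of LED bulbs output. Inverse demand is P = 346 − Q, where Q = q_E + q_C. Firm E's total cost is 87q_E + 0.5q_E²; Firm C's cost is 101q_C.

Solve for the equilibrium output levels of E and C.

54.6, 95.2

Firm E's profit: π = q_E(346 − (q_E + q_C)) − 87q_E − 0.5q_E².
∂π/∂q_E = 259 − 3q_E − q_C = 0, so q_E = 259/3 − (1/3)q_C.
For C: ∂π/∂q_C = 245 − 2q_C − q_E = 0 ⇒ q_C = 122.5 − 0.5q_E.
Solving the two reaction functions simultaneously: (1 − (−1/3)(−0.5))q_E = 259/3 − (1/3)·122.5, so (5/6)q_E = 45.5 and q_E = 54.6.
Then q_C = 122.5 − 0.5·54.6 = 95.2.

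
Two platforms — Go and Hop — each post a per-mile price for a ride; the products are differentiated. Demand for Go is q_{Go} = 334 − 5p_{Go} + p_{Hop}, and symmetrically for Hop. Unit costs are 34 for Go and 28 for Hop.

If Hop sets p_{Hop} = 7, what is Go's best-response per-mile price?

51.1

Go's profit: π = (p_{Go} − 34)(334 − 5p_{Go} + p_{Hop}).
∂π/∂p_{Go} = 504 − 10p_{Go} + p_{Hop} = 0 ⇒ p_{Go} = 50.4 + 0.1p_{Hop}.
At p_{Hop} = 7: p_{Go} = 50.4 + 0.1·7 = 51.1.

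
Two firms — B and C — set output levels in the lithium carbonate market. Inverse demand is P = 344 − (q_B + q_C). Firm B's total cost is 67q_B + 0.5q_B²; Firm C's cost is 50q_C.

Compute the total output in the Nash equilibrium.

Firm B's profit: π = q_B(344 − (q_B + q_C)) − 67q_B − 0.5q_B².
∂π/∂q_B = 277 − 3q_B − q_C = 0, so q_B = 277/3 − (1/3)q_C.
For C: ∂π/∂q_C = 294 − 2q_C − q_B = 0 ⇒ q_C = 147 − 0.5q_B.
Substituting the second reaction function into the first: q_B = 277/3 − (1/3)(147 − 0.5q_B), which gives (5/6)q_B = 130/3 ⇒ q_B = 52.
Then q_C = 147 − 0.5·52 = 121.
Total output: 52 + 121 = 173.

173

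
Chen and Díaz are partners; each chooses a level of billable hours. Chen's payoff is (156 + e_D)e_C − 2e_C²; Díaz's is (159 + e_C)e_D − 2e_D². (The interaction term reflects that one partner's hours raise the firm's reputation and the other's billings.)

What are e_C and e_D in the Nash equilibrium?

52.2, 52.8

Expanding Chen's payoff: 156e_C + e_De_C − 2e_C².
∂π/∂e_C = 156 + e_D − 4e_C = 0, so e_C = 39 + 0.25e_D.
Likewise for Díaz: e_D = 39.75 + 0.25e_C.
Plugging e_D into Chen's best response: e_C = 39 + 0.25(39.75 + 0.25e_C) ⇒ 0.9375e_C = 48.9375, so e_C = 52.2.
Then e_D = 39.75 + 0.25·52.2 = 52.8.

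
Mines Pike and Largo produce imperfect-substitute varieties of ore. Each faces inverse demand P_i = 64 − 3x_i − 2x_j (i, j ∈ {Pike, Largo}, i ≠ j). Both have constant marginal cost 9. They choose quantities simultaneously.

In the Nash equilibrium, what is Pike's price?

29.625

Mine Pike's profit: π = x_{Pike}(64 − 3x_{Pike} − 2x_{Largo}) − 9x_{Pike}.
∂π/∂x_{Pike} = 55 − 6x_{Pike} − 2x_{Largo} = 0 ⇒ x_{Pike} = 55/6 − (1/3)x_{Largo}.
By symmetry x_{Largo} = x_{Pike}; substituting into the reaction function, (4/3)x_{Pike} = 55/6 and x_{Pike} = 6.875.
P_{Pike} = 64 − 3·6.875 − 2·6.875 = 29.625.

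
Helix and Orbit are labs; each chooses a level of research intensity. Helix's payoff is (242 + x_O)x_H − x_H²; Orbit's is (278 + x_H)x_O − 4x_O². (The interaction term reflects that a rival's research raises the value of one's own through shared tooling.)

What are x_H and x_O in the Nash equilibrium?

147.6, 53.2

Expanding Helix's payoff: 242x_H + x_Ox_H − x_H².
∂π/∂x_H = 242 + x_O − 2x_H = 0, so x_H = 121 + 0.5x_O.
Likewise for Orbit: x_O = 34.75 + 0.125x_H.
Substituting the second reaction function into the first: x_H = 121 + 0.5(34.75 + 0.125x_H), which gives 0.9375x_H = 138.375 ⇒ x_H = 147.6.
Then x_O = 34.75 + 0.125·147.6 = 53.2.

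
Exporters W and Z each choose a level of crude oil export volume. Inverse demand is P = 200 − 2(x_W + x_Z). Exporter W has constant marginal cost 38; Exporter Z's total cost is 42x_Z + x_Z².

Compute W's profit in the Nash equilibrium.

Exporter W's profit: π = x_W(200 − 2(x_W + x_Z)) − 38x_W.
∂π/∂x_W = 162 − 4x_W − 2x_Z = 0, so x_W = 40.5 − 0.5x_Z.
For Z: ∂π/∂x_Z = 158 − 6x_Z − 2x_W = 0 ⇒ x_Z = 79/3 − (1/3)x_W.
Plugging x_Z into W's best response: x_W = 40.5 − 0.5(79/3 − (1/3)x_W) ⇒ (5/6)x_W = 82/3, so x_W = 32.8.
Then x_Z = 79/3 − (1/3)·32.8 = 15.4.
Price P = 200 − 2·48.2 = 103.6.
W's profit: (103.6 − 38)·32.8 = 2151.68.

2151.68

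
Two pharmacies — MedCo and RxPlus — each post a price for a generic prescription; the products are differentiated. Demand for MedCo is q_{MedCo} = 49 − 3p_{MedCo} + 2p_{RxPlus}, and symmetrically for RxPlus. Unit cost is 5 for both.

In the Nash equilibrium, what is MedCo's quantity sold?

MedCo's profit: π = (p_{MedCo} − 5)(49 − 3p_{MedCo} + 2p_{RxPlus}).
∂π/∂p_{MedCo} = 64 − 6p_{MedCo} + 2p_{RxPlus} = 0 ⇒ p_{MedCo} = 32/3 + (1/3)p_{RxPlus}.
The game is symmetric, so in equilibrium p_{RxPlus} = p_{MedCo}: the reaction function gives (2/3)p_{MedCo} = 32/3, hence p_{MedCo} = 16.
q_{MedCo} = 49 − 3·16 + 2·16 = 33.

33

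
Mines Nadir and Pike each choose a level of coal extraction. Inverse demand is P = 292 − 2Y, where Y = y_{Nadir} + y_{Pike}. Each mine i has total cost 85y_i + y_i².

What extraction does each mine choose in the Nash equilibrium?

25.875

Mine Nadir's profit: π = y_{Nadir}(292 − 2(y_{Nadir} + y_{Pike})) − 85y_{Nadir} − y_{Nadir}².
∂π/∂y_{Nadir} = 207 − 6y_{Nadir} − 2y_{Pike} = 0, so y_{Nadir} = 34.5 − (1/3)y_{Pike}.
By symmetry y_{Pike} = y_{Nadir}; substituting into the reaction function, (4/3)y_{Nadir} = 34.5 and y_{Nadir} = 25.875.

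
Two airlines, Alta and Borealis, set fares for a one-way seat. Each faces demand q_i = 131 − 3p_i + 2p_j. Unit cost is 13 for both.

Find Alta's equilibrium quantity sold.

88.5

Alta's profit: π = (p_{Alta} − 13)(131 − 3p_{Alta} + 2p_{Borealis}).
∂π/∂p_{Alta} = 170 − 6p_{Alta} + 2p_{Borealis} = 0 ⇒ p_{Alta} = 85/3 + (1/3)p_{Borealis}.
Setting p_{Alta} = p_{Borealis} in the reaction function: p_{Alta} = 85/3 + (1/3)p_{Alta}, so p_{Alta} = (85/3) / (2/3) = 42.5.
q_{Alta} = 131 − 3·42.5 + 2·42.5 = 88.5.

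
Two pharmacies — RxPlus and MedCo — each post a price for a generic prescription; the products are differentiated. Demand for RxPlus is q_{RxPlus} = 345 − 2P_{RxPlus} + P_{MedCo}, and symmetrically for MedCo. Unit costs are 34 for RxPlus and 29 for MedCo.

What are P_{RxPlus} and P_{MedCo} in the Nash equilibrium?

RxPlus's profit: π = (P_{RxPlus} − 34)(345 − 2P_{RxPlus} + P_{MedCo}).
∂π/∂P_{RxPlus} = 413 − 4P_{RxPlus} + P_{MedCo} = 0 ⇒ P_{RxPlus} = 103.25 + 0.25P_{MedCo}.
Similarly P_{MedCo} = 100.75 + 0.25P_{RxPlus}.
Solving the two reaction functions simultaneously: (1 − (0.25)(0.25))P_{RxPlus} = 103.25 + 0.25·100.75, so 0.9375P_{RxPlus} = 128.4375 and P_{RxPlus} = 137.
Then P_{MedCo} = 100.75 + 0.25·137 = 135.

137, 135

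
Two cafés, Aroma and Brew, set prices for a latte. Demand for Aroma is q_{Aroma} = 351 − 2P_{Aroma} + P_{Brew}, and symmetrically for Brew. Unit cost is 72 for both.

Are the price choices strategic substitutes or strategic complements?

strategic complements

Aroma's profit: π = (P_{Aroma} − 72)(351 − 2P_{Aroma} + P_{Brew}).
∂π/∂P_{Aroma} = 495 − 4P_{Aroma} + P_{Brew} = 0 ⇒ P_{Aroma} = 123.75 + 0.25P_{Brew}.
The best-response slope dP_{Aroma}/dP_{Brew} = 0.25 > 0: the reaction function is upward-sloping, so the choices are strategic complements.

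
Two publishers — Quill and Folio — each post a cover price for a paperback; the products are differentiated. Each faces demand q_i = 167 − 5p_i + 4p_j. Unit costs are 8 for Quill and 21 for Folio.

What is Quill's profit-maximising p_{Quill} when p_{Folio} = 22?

Quill's profit: π = (p_{Quill} − 8)(167 − 5p_{Quill} + 4p_{Folio}).
∂π/∂p_{Quill} = 207 − 10p_{Quill} + 4p_{Folio} = 0 ⇒ p_{Quill} = 20.7 + 0.4p_{Folio}.
At p_{Folio} = 22: p_{Quill} = 20.7 + 0.4·22 = 29.5.

29.5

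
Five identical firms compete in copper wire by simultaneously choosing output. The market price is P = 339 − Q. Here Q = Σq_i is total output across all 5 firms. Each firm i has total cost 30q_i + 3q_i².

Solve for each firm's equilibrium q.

A representative firm's profit is π_i = q_i(339 − Q) − 30q_i − 3q_i², with Q = q_i + Σ_{j≠i} q_j.
First-order condition: 309 − 8q_i − Σ_{j≠i} q_j = 0.
In a symmetric equilibrium every firm chooses the same q, so Σ_{j≠i} q_j = 4q. The condition becomes 309 − 12q = 0, giving q = 309/12 = 25.75.

25.75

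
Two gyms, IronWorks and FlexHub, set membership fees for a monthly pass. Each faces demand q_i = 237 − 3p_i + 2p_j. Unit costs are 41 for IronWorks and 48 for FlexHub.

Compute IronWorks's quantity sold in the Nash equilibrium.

150.9375

IronWorks's profit: π = (p_{IronWorks} − 41)(237 − 3p_{IronWorks} + 2p_{FlexHub}).
∂π/∂p_{IronWorks} = 360 − 6p_{IronWorks} + 2p_{FlexHub} = 0 ⇒ p_{IronWorks} = 60 + (1/3)p_{FlexHub}.
Similarly p_{FlexHub} = 63.5 + (1/3)p_{IronWorks}.
Substituting the second reaction function into the first: p_{IronWorks} = 60 + (1/3)(63.5 + (1/3)p_{IronWorks}), which gives (8/9)p_{IronWorks} = 487/6 ⇒ p_{IronWorks} = 91.3125.
Then p_{FlexHub} = 63.5 + (1/3)·91.3125 = 93.9375.
q_{IronWorks} = 237 − 3·91.3125 + 2·93.9375 = 150.9375.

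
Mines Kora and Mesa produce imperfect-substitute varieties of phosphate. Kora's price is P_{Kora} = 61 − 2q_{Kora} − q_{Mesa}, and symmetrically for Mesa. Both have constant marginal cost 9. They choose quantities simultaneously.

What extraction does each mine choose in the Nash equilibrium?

10.4

Mine Kora's profit: π = q_{Kora}(61 − 2q_{Kora} − q_{Mesa}) − 9q_{Kora}.
∂π/∂q_{Kora} = 52 − 4q_{Kora} − q_{Mesa} = 0 ⇒ q_{Kora} = 13 − 0.25q_{Mesa}.
The game is symmetric, so in equilibrium q_{Mesa} = q_{Kora}: the reaction function gives 1.25q_{Kora} = 13, hence q_{Kora} = 10.4.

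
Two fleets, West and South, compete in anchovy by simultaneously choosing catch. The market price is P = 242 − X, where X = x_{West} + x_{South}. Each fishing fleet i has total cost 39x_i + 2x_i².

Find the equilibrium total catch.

Fishing fleet West's profit: π = x_{West}(242 − (x_{West} + x_{South})) − 39x_{West} − 2x_{West}².
∂π/∂x_{West} = 203 − 6x_{West} − x_{South} = 0, so x_{West} = 203/6 − (1/6)x_{South}.
By symmetry x_{South} = x_{West}; substituting into the reaction function, (7/6)x_{West} = 203/6 and x_{West} = 29.
Total catch: 29 + 29 = 58.

58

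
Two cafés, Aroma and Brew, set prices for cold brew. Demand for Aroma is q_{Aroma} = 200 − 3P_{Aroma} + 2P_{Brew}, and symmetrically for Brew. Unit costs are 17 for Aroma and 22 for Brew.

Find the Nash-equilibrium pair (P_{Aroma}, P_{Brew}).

63.6875, 65.5625

Aroma's profit: π = (P_{Aroma} − 17)(200 − 3P_{Aroma} + 2P_{Brew}).
∂π/∂P_{Aroma} = 251 − 6P_{Aroma} + 2P_{Brew} = 0 ⇒ P_{Aroma} = 251/6 + (1/3)P_{Brew}.
Similarly P_{Brew} = 133/3 + (1/3)P_{Aroma}.
Substituting the second reaction function into the first: P_{Aroma} = 251/6 + (1/3)(133/3 + (1/3)P_{Aroma}), which gives (8/9)P_{Aroma} = 1019/18 ⇒ P_{Aroma} = 63.6875.
Then P_{Brew} = 133/3 + (1/3)·63.6875 = 65.5625.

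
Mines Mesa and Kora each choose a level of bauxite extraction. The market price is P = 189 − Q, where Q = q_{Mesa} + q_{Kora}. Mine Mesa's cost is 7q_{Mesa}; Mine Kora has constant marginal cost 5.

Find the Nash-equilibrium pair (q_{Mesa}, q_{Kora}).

60, 62

Mine Mesa's profit: π = q_{Mesa}(189 − (q_{Mesa} + q_{Kora})) − 7q_{Mesa}.
∂π/∂q_{Mesa} = 182 − 2q_{Mesa} − q_{Kora} = 0, so q_{Mesa} = 91 − 0.5q_{Kora}.
By the same steps for Kora: q_{Kora} = 92 − 0.5q_{Mesa}.
Solving the two reaction functions simultaneously: (1 − (−0.5)(−0.5))q_{Mesa} = 91 − 0.5·92, so 0.75q_{Mesa} = 45 and q_{Mesa} = 60.
Then q_{Kora} = 92 − 0.5·60 = 62.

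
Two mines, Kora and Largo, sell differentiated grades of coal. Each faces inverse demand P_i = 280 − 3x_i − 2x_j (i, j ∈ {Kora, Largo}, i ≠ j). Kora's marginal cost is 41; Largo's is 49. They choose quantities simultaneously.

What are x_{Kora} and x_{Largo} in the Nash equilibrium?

30.375, 28.375

Mine Kora's profit: π = x_{Kora}(280 − 3x_{Kora} − 2x_{Largo}) − 41x_{Kora}.
∂π/∂x_{Kora} = 239 − 6x_{Kora} − 2x_{Largo} = 0 ⇒ x_{Kora} = 239/6 − (1/3)x_{Largo}.
Similarly x_{Largo} = 38.5 − (1/3)x_{Kora}.
Solving the two reaction functions simultaneously: (1 − (−1/3)(−1/3))x_{Kora} = 239/6 − (1/3)·38.5, so (8/9)x_{Kora} = 27 and x_{Kora} = 30.375.
Then x_{Largo} = 38.5 − (1/3)·30.375 = 28.375.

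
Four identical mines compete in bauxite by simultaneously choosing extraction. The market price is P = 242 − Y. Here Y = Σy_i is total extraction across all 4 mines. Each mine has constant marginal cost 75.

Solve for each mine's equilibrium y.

A representative mine's profit is π_i = y_i(242 − Y) − 75y_i, with Y = y_i + Σ_{j≠i} y_j.
First-order condition: 167 − 2y_i − Σ_{j≠i} y_j = 0.
With identical mines, set every y_j = y: then 167 − 2y − 3y = 0, i.e. y = 167/5 = 33.4.

33.4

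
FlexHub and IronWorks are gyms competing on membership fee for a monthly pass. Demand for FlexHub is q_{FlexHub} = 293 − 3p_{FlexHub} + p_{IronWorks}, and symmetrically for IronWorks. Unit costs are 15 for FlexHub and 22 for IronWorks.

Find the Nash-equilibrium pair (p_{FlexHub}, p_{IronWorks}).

68.2, 71.2

FlexHub's profit: π = (p_{FlexHub} − 15)(293 − 3p_{FlexHub} + p_{IronWorks}).
∂π/∂p_{FlexHub} = 338 − 6p_{FlexHub} + p_{IronWorks} = 0 ⇒ p_{FlexHub} = 169/3 + (1/6)p_{IronWorks}.
Similarly p_{IronWorks} = 359/6 + (1/6)p_{FlexHub}.
Solving the two reaction functions simultaneously: (1 − (1/6)(1/6))p_{FlexHub} = 169/3 + (1/6)·(359/6), so (35/36)p_{FlexHub} = 2387/36 and p_{FlexHub} = 68.2.
Then p_{IronWorks} = 359/6 + (1/6)·68.2 = 71.2.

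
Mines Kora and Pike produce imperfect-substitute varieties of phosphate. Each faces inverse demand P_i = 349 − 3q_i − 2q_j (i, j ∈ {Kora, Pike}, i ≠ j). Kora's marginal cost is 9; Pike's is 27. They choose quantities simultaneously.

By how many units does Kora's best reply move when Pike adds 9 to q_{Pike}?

Mine Kora's profit: π = q_{Kora}(349 − 3q_{Kora} − 2q_{Pike}) − 9q_{Kora}.
∂π/∂q_{Kora} = 340 − 6q_{Kora} − 2q_{Pike} = 0 ⇒ q_{Kora} = 170/3 − (1/3)q_{Pike}.
The reaction-function slope is −1/3, so a 9-unit rise in q_{Pike} moves q_{Kora} by −1/3 × 9 = −3. Kora's best response falls — the actions are strategic substitutes.

-3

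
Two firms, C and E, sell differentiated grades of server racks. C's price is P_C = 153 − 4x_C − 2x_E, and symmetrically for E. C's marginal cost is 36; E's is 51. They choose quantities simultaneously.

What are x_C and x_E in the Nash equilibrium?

Firm C's profit: π = x_C(153 − 4x_C − 2x_E) − 36x_C.
∂π/∂x_C = 117 − 8x_C − 2x_E = 0 ⇒ x_C = 14.625 − 0.25x_E.
Similarly x_E = 12.75 − 0.25x_C.
Plugging x_E into C's best response: x_C = 14.625 − 0.25(12.75 − 0.25x_C) ⇒ 0.9375x_C = 11.4375, so x_C = 12.2.
Then x_E = 12.75 − 0.25·12.2 = 9.7.

12.2, 9.7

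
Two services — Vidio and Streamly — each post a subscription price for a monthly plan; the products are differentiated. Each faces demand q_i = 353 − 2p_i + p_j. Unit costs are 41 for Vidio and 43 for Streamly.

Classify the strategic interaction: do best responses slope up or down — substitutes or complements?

Vidio's profit: π = (p_{Vidio} − 41)(353 − 2p_{Vidio} + p_{Streamly}).
∂π/∂p_{Vidio} = 435 − 4p_{Vidio} + p_{Streamly} = 0 ⇒ p_{Vidio} = 108.75 + 0.25p_{Streamly}.
The best-response slope dp_{Vidio}/dp_{Streamly} = 0.25 > 0: the reaction function is upward-sloping, so the choices are strategic complements.

strategic complements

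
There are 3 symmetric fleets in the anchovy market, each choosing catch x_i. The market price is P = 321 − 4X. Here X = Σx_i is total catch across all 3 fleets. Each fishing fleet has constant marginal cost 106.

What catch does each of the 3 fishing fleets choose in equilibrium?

13.4375

A representative fishing fleet's profit is π_i = x_i(321 − 4X) − 106x_i, with X = x_i + Σ_{j≠i} x_j.
First-order condition: 215 − 8x_i − 4Σ_{j≠i} x_j = 0.
With identical fishing fleets, set every x_j = x: then 215 − 8x − 8x = 0, i.e. x = 215/16 = 13.4375.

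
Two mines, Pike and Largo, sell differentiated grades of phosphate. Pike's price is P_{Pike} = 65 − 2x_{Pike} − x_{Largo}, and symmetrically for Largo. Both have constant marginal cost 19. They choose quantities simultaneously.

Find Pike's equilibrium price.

37.4

Mine Pike's profit: π = x_{Pike}(65 − 2x_{Pike} − x_{Largo}) − 19x_{Pike}.
∂π/∂x_{Pike} = 46 − 4x_{Pike} − x_{Largo} = 0 ⇒ x_{Pike} = 11.5 − 0.25x_{Largo}.
Setting x_{Pike} = x_{Largo} in the reaction function: x_{Pike} = 11.5 − 0.25x_{Pike}, so x_{Pike} = 11.5 / 1.25 = 9.2.
P_{Pike} = 65 − 2·9.2 − 9.2 = 37.4.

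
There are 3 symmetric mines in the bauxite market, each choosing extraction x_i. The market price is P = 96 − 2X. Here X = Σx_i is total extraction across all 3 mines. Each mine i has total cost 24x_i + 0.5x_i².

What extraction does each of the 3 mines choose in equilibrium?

8

A representative mine's profit is π_i = x_i(96 − 2X) − 24x_i − 0.5x_i², with X = x_i + Σ_{j≠i} x_j.
First-order condition: 72 − 5x_i − 2Σ_{j≠i} x_j = 0.
With identical mines, set every x_j = x: then 72 − 5x − 4x = 0, i.e. x = 72/9 = 8.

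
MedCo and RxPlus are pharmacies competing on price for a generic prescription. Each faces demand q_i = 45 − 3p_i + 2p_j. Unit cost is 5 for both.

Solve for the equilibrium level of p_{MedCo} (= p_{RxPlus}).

15

MedCo's profit: π = (p_{MedCo} − 5)(45 − 3p_{MedCo} + 2p_{RxPlus}).
∂π/∂p_{MedCo} = 60 − 6p_{MedCo} + 2p_{RxPlus} = 0 ⇒ p_{MedCo} = 10 + (1/3)p_{RxPlus}.
The game is symmetric, so in equilibrium p_{RxPlus} = p_{MedCo}: the reaction function gives (2/3)p_{MedCo} = 10, hence p_{MedCo} = 15.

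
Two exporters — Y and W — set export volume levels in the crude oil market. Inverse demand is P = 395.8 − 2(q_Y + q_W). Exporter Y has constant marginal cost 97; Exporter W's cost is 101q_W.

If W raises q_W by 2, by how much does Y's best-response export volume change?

Exporter Y's profit: π = q_Y(395.8 − 2(q_Y + q_W)) − 97q_Y.
∂π/∂q_Y = 298.8 − 4q_Y − 2q_W = 0, so q_Y = 74.7 − 0.5q_W.
The reaction-function slope is −0.5, so a 2-unit rise in q_W moves q_Y by −0.5 × 2 = −1. Y's best response falls — the actions are strategic substitutes.

-1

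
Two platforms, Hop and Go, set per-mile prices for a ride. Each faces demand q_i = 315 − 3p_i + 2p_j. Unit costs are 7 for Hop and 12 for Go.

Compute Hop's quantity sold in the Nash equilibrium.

Hop's profit: π = (p_{Hop} − 7)(315 − 3p_{Hop} + 2p_{Go}).
∂π/∂p_{Hop} = 336 − 6p_{Hop} + 2p_{Go} = 0 ⇒ p_{Hop} = 56 + (1/3)p_{Go}.
Similarly p_{Go} = 58.5 + (1/3)p_{Hop}.
Substituting the second reaction function into the first: p_{Hop} = 56 + (1/3)(58.5 + (1/3)p_{Hop}), which gives (8/9)p_{Hop} = 75.5 ⇒ p_{Hop} = 84.9375.
Then p_{Go} = 58.5 + (1/3)·84.9375 = 86.8125.
q_{Hop} = 315 − 3·84.9375 + 2·86.8125 = 233.8125.

233.8125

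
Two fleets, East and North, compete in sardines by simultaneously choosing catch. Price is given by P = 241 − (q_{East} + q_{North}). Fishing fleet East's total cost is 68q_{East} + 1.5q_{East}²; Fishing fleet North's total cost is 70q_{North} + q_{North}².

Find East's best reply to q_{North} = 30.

Fishing fleet East's profit: π = q_{East}(241 − (q_{East} + q_{North})) − 68q_{East} − 1.5q_{East}².
∂π/∂q_{East} = 173 − 5q_{East} − q_{North} = 0, so q_{East} = 34.6 − 0.2q_{North}.
At q_{North} = 30: q_{East} = 34.6 − 0.2·30 = 28.6.

28.6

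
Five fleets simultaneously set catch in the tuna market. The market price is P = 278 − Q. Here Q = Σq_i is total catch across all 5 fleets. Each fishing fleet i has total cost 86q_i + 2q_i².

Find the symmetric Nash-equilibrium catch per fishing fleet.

19.2

A representative fishing fleet's profit is π_i = q_i(278 − Q) − 86q_i − 2q_i², with Q = q_i + Σ_{j≠i} q_j.
First-order condition: 192 − 6q_i − Σ_{j≠i} q_j = 0.
With identical fishing fleets, set every q_j = q: then 192 − 6q − 4q = 0, i.e. q = 192/10 = 19.2.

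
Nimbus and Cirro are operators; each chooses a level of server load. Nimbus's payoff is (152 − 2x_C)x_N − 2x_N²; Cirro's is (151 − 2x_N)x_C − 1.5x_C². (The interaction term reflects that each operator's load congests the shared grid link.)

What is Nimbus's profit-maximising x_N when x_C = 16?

30

Expanding Nimbus's payoff: 152x_N − 2x_Cx_N − 2x_N².
∂π/∂x_N = 152 − 2x_C − 4x_N = 0, so x_N = 38 − 0.5x_C.
At x_C = 16: x_N = 38 − 0.5·16 = 30.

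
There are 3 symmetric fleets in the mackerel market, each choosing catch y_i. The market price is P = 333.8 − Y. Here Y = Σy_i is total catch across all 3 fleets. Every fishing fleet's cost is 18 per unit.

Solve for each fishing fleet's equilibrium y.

78.95

A representative fishing fleet's profit is π_i = y_i(333.8 − Y) − 18y_i, with Y = y_i + Σ_{j≠i} y_j.
First-order condition: 315.8 − 2y_i − Σ_{j≠i} y_j = 0.
With identical fishing fleets, set every y_j = y: then 315.8 − 2y − 2y = 0, i.e. y = 315.8/4 = 78.95.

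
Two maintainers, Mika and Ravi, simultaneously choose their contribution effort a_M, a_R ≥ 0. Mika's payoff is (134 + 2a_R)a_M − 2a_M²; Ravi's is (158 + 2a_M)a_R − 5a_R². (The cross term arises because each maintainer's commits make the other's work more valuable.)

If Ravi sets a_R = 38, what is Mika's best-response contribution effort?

52.5

Expanding Mika's payoff: 134a_M + 2a_Ra_M − 2a_M².
∂π/∂a_M = 134 + 2a_R − 4a_M = 0, so a_M = 33.5 + 0.5a_R.
At a_R = 38: a_M = 33.5 + 0.5·38 = 52.5.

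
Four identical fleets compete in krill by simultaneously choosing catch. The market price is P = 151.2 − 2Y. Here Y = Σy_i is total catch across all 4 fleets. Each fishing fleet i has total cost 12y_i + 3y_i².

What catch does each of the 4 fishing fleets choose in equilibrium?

A representative fishing fleet's profit is π_i = y_i(151.2 − 2Y) − 12y_i − 3y_i², with Y = y_i + Σ_{j≠i} y_j.
First-order condition: 139.2 − 10y_i − 2Σ_{j≠i} y_j = 0.
In a symmetric equilibrium every fishing fleet chooses the same y, so Σ_{j≠i} y_j = 3y. The condition becomes 139.2 − 16y = 0, giving y = 139.2/16 = 8.7.

8.7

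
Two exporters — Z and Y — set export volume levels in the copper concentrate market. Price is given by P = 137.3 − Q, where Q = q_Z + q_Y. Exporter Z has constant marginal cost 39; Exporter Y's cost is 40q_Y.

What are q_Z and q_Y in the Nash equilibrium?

33.1, 32.1

Exporter Z's profit: π = q_Z(137.3 − (q_Z + q_Y)) − 39q_Z.
∂π/∂q_Z = 98.3 − 2q_Z − q_Y = 0, so q_Z = 49.15 − 0.5q_Y.
By the same steps for Y: q_Y = 48.65 − 0.5q_Z.
Solving the two reaction functions simultaneously: (1 − (−0.5)(−0.5))q_Z = 49.15 − 0.5·48.65, so 0.75q_Z = 24.825 and q_Z = 33.1.
Then q_Y = 48.65 − 0.5·33.1 = 32.1.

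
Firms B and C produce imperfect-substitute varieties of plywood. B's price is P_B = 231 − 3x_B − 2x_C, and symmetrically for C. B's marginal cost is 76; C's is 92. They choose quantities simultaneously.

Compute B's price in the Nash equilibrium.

137.125

Firm B's profit: π = x_B(231 − 3x_B − 2x_C) − 76x_B.
∂π/∂x_B = 155 − 6x_B − 2x_C = 0 ⇒ x_B = 155/6 − (1/3)x_C.
Similarly x_C = 139/6 − (1/3)x_B.
Substituting the second reaction function into the first: x_B = 155/6 − (1/3)(139/6 − (1/3)x_B), which gives (8/9)x_B = 163/9 ⇒ x_B = 20.375.
Then x_C = 139/6 − (1/3)·20.375 = 16.375.
P_B = 231 − 3·20.375 − 2·16.375 = 137.125.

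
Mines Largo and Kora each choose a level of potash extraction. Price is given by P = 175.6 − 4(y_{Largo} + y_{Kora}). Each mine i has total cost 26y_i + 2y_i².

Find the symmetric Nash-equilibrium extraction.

9.35

Mine Largo's profit: π = y_{Largo}(175.6 − 4(y_{Largo} + y_{Kora})) − 26y_{Largo} − 2y_{Largo}².
∂π/∂y_{Largo} = 149.6 − 12y_{Largo} − 4y_{Kora} = 0, so y_{Largo} = 187/15 − (1/3)y_{Kora}.
The game is symmetric, so in equilibrium y_{Kora} = y_{Largo}: the reaction function gives (4/3)y_{Largo} = 187/15, hence y_{Largo} = 9.35.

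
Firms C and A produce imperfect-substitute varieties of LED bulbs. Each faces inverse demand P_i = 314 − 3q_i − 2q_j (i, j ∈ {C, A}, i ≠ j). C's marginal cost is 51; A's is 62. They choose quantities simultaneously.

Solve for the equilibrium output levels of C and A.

33.5625, 30.8125

Firm C's profit: π = q_C(314 − 3q_C − 2q_A) − 51q_C.
∂π/∂q_C = 263 − 6q_C − 2q_A = 0 ⇒ q_C = 263/6 − (1/3)q_A.
Similarly q_A = 42 − (1/3)q_C.
Substituting the second reaction function into the first: q_C = 263/6 − (1/3)(42 − (1/3)q_C), which gives (8/9)q_C = 179/6 ⇒ q_C = 33.5625.
Then q_A = 42 − (1/3)·33.5625 = 30.8125.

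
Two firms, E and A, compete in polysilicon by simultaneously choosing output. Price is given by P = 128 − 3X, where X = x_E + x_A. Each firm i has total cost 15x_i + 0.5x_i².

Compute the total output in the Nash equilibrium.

22.6

Firm E's profit: π = x_E(128 − 3(x_E + x_A)) − 15x_E − 0.5x_E².
∂π/∂x_E = 113 − 7x_E − 3x_A = 0, so x_E = 113/7 − (3/7)x_A.
The game is symmetric, so in equilibrium x_A = x_E: the reaction function gives (10/7)x_E = 113/7, hence x_E = 11.3.
Total output: 11.3 + 11.3 = 22.6.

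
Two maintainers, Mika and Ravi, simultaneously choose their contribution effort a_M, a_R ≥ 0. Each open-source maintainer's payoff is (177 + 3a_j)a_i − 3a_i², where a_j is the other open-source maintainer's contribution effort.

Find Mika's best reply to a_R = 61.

60

Mika's payoff is (177 + 3a_R)a_M − 3a_M².
∂π/∂a_M = 177 + 3a_R − 6a_M = 0, so a_M = 29.5 + 0.5a_R.
At a_R = 61: a_M = 29.5 + 0.5·61 = 60.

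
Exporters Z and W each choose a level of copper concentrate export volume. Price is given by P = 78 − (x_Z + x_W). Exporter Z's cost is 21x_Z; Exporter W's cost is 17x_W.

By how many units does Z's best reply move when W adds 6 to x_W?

Exporter Z's profit: π = x_Z(78 − (x_Z + x_W)) − 21x_Z.
∂π/∂x_Z = 57 − 2x_Z − x_W = 0, so x_Z = 28.5 − 0.5x_W.
The reaction-function slope is −0.5, so a 6-unit rise in x_W moves x_Z by −0.5 × 6 = −3. Z's best response falls — the actions are strategic substitutes.

-3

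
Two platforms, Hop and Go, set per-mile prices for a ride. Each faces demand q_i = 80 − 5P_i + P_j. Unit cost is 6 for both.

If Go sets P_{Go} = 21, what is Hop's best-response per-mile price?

13.1

Hop's profit: π = (P_{Hop} − 6)(80 − 5P_{Hop} + P_{Go}).
∂π/∂P_{Hop} = 110 − 10P_{Hop} + P_{Go} = 0 ⇒ P_{Hop} = 11 + 0.1P_{Go}.
At P_{Go} = 21: P_{Hop} = 11 + 0.1·21 = 13.1.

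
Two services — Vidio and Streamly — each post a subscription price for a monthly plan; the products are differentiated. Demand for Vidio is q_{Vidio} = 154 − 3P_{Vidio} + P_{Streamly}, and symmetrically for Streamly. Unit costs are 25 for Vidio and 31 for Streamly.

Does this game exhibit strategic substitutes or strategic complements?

Vidio's profit: π = (P_{Vidio} − 25)(154 − 3P_{Vidio} + P_{Streamly}).
∂π/∂P_{Vidio} = 229 − 6P_{Vidio} + P_{Streamly} = 0 ⇒ P_{Vidio} = 229/6 + (1/6)P_{Streamly}.
The best-response slope dP_{Vidio}/dP_{Streamly} = 1/6 > 0: the reaction function is upward-sloping, so the choices are strategic complements.

strategic complements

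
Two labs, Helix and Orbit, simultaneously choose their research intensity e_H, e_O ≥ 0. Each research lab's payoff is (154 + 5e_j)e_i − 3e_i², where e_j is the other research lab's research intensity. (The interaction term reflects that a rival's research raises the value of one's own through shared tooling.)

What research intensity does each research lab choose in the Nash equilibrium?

Helix's payoff is (154 + 5e_O)e_H − 3e_H².
∂π/∂e_H = 154 + 5e_O − 6e_H = 0, so e_H = 77/3 + (5/6)e_O.
By symmetry e_O = e_H; substituting into the reaction function, (1/6)e_H = 77/3 and e_H = 154.

154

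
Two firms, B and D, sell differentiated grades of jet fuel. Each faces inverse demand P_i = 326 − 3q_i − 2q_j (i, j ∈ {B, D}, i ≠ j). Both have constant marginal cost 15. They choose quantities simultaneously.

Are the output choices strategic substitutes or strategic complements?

Firm B's profit: π = q_B(326 − 3q_B − 2q_D) − 15q_B.
∂π/∂q_B = 311 − 6q_B − 2q_D = 0 ⇒ q_B = 311/6 − (1/3)q_D.
The best-response slope dq_B/dq_D = −1/3 < 0: the reaction function is downward-sloping, so the choices are strategic substitutes.

strategic substitutes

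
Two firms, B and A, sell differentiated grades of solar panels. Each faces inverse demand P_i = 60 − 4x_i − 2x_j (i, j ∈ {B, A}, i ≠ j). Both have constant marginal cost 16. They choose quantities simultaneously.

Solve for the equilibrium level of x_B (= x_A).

Firm B's profit: π = x_B(60 − 4x_B − 2x_A) − 16x_B.
∂π/∂x_B = 44 − 8x_B − 2x_A = 0 ⇒ x_B = 5.5 − 0.25x_A.
The game is symmetric, so in equilibrium x_A = x_B: the reaction function gives 1.25x_B = 5.5, hence x_B = 4.4.

4.4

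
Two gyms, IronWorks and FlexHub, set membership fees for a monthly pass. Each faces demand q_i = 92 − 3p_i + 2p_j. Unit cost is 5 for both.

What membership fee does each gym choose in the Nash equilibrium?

26.75

IronWorks's profit: π = (p_{IronWorks} − 5)(92 − 3p_{IronWorks} + 2p_{FlexHub}).
∂π/∂p_{IronWorks} = 107 − 6p_{IronWorks} + 2p_{FlexHub} = 0 ⇒ p_{IronWorks} = 107/6 + (1/3)p_{FlexHub}.
Setting p_{IronWorks} = p_{FlexHub} in the reaction function: p_{IronWorks} = 107/6 + (1/3)p_{IronWorks}, so p_{IronWorks} = (107/6) / (2/3) = 26.75.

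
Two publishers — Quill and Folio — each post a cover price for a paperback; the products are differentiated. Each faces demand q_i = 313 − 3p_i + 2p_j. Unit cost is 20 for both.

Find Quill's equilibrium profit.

16096.6875

Quill's profit: π = (p_{Quill} − 20)(313 − 3p_{Quill} + 2p_{Folio}).
∂π/∂p_{Quill} = 373 − 6p_{Quill} + 2p_{Folio} = 0 ⇒ p_{Quill} = 373/6 + (1/3)p_{Folio}.
Setting p_{Quill} = p_{Folio} in the reaction function: p_{Quill} = 373/6 + (1/3)p_{Quill}, so p_{Quill} = (373/6) / (2/3) = 93.25.
q_{Quill} = 313 − 3·93.25 + 2·93.25 = 219.75.
Profit = (93.25 − 20)·219.75 = 16096.6875.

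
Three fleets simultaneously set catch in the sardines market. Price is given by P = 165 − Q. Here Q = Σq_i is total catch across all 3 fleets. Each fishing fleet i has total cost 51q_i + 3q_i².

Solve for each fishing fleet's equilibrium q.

A representative fishing fleet's profit is π_i = q_i(165 − Q) − 51q_i − 3q_i², with Q = q_i + Σ_{j≠i} q_j.
First-order condition: 114 − 8q_i − Σ_{j≠i} q_j = 0.
Imposing symmetry (q_j = q for all j) turns Σ_{j≠i} q_j into 2q, so 114 = 10q and q = 11.4.

11.4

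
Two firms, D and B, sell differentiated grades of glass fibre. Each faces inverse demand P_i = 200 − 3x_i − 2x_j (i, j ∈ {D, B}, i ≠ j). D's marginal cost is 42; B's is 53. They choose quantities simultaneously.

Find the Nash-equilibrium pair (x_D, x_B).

20.4375, 17.6875

Firm D's profit: π = x_D(200 − 3x_D − 2x_B) − 42x_D.
∂π/∂x_D = 158 − 6x_D − 2x_B = 0 ⇒ x_D = 79/3 − (1/3)x_B.
Similarly x_B = 24.5 − (1/3)x_D.
Solving the two reaction functions simultaneously: (1 − (−1/3)(−1/3))x_D = 79/3 − (1/3)·24.5, so (8/9)x_D = 109/6 and x_D = 20.4375.
Then x_B = 24.5 − (1/3)·20.4375 = 17.6875.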